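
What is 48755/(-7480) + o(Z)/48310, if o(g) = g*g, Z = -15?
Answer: -47073421/7227176 ≈ -6.5134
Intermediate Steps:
o(g) = g²
48755/(-7480) + o(Z)/48310 = 48755/(-7480) + (-15)²/48310 = 48755*(-1/7480) + 225*(1/48310) = -9751/1496 + 45/9662 = -47073421/7227176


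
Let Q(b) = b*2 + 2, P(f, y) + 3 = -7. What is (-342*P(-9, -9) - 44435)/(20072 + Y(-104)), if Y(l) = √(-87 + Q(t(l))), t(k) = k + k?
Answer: -164650616/80577137 + 8203*I*√501/80577137 ≈ -2.0434 + 0.0022787*I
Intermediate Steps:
t(k) = 2*k
P(f, y) = -10 (P(f, y) = -3 - 7 = -10)
Q(b) = 2 + 2*b (Q(b) = 2*b + 2 = 2 + 2*b)
Y(l) = √(-85 + 4*l) (Y(l) = √(-87 + (2 + 2*(2*l))) = √(-87 + (2 + 4*l)) = √(-85 + 4*l))
(-342*P(-9, -9) - 44435)/(20072 + Y(-104)) = (-342*(-10) - 44435)/(20072 + √(-85 + 4*(-104))) = (3420 - 44435)/(20072 + √(-85 - 416)) = -41015/(20072 + √(-501)) = -41015/(20072 + I*√501)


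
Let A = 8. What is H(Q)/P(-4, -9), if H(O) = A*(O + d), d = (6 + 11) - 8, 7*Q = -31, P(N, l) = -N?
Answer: 64/7 ≈ 9.1429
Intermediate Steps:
Q = -31/7 (Q = (1/7)*(-31) = -31/7 ≈ -4.4286)
d = 9 (d = 17 - 8 = 9)
H(O) = 72 + 8*O (H(O) = 8*(O + 9) = 8*(9 + O) = 72 + 8*O)
H(Q)/P(-4, -9) = (72 + 8*(-31/7))/((-1*(-4))) = (72 - 248/7)/4 = (256/7)*(1/4) = 64/7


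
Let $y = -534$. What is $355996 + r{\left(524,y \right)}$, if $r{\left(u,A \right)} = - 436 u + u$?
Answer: $128056$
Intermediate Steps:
$r{\left(u,A \right)} = - 435 u$
$355996 + r{\left(524,y \right)} = 355996 - 227940 = 128056$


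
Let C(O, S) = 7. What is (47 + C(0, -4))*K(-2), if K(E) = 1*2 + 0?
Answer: 108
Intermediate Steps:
K(E) = 2 (K(E) = 2 + 0 = 2)
(47 + C(0, -4))*K(-2) = (47 + 7)*2 = 54*2 = 108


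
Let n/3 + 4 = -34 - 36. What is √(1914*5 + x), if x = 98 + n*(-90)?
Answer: 4*√1853 ≈ 172.19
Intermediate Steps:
n = -222 (n = -12 + 3*(-34 - 36) = -12 + 3*(-70) = -12 - 210 = -222)
x = 20078 (x = 98 - 222*(-90) = 98 + 19980 = 20078)
√(1914*5 + x) = √(1914*5 + 20078) = √(9570 + 20078) = √29648 = 4*√1853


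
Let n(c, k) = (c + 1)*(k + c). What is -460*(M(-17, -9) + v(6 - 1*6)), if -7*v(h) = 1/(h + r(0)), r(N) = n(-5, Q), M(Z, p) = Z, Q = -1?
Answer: 328555/42 ≈ 7822.7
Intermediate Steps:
n(c, k) = (1 + c)*(c + k)
r(N) = 24 (r(N) = -5 - 1 + (-5)**2 - 5*(-1) = -5 - 1 + 25 + 5 = 24)
v(h) = -1/(7*(24 + h)) (v(h) = -1/(7*(h + 24)) = -1/(7*(24 + h)))
-460*(M(-17, -9) + v(6 - 1*6)) = -460*(-17 - 1/(168 + 7*(6 - 1*6))) = -460*(-17 - 1/(168 + 7*(6 - 6))) = -460*(-17 - 1/(168 + 7*0)) = -460*(-17 - 1/(168 + 0)) = -460*(-17 - 1/168) = -460*(-2857/168) = 328555/42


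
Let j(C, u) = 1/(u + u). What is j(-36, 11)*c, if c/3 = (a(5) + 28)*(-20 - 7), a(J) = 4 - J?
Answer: -2187/22 ≈ -99.409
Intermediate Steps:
j(C, u) = 1/(2*u)
c = -2187 (c = 3*(((4 - 1*5) + 28)*(-20 - 7)) = 3*(((4 - 5) + 28)*(-27)) = 3*((-1 + 28)*(-27)) = 3*(27*(-27)) = 3*(-729) = -2187)
j(-36, 11)*c = ((½)/11)*(-2187) = ((½)*(1/11))*(-2187) = (1/22)*(-2187) = -2187/22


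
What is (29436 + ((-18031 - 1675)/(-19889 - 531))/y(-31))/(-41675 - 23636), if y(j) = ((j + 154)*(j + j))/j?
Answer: -73933233613/164039026260 ≈ -0.45071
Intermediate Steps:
y(j) = 308 + 2*j (y(j) = ((154 + j)*(2*j))/j = (2*j*(154 + j))/j = 308 + 2*j)
(29436 + ((-18031 - 1675)/(-19889 - 531))/y(-31))/(-41675 - 23636) = (29436 + ((-18031 - 1675)/(-19889 - 531))/(308 + 2*(-31)))/(-41675 - 23636) = (29436 + (-19706/(-20420))/(308 - 62))/(-65311) = (29436 - 19706*(-1/20420)/246)*(-1/65311) = (29436 + (9853/10210)*(1/246))*(-1/65311) = (29436 + 9853/2511660)*(-1/65311) = (73933233613/2511660)*(-1/65311) = -73933233613/164039026260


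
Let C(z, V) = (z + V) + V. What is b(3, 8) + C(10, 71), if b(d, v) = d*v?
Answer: 176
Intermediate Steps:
C(z, V) = z + 2*V (C(z, V) = (V + z) + V = z + 2*V)
b(3, 8) + C(10, 71) = 3*8 + (10 + 2*71) = 24 + (10 + 142) = 24 + 152 = 176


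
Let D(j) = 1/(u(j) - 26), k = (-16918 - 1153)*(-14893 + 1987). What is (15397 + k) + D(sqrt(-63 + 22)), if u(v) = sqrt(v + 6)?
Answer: 233239723 - 1/(26 - sqrt(6 + I*sqrt(41))) ≈ 2.3324e+8 - 0.0021675*I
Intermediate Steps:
k = 233224326 (k = -18071*(-12906) = 233224326)
u(v) = sqrt(6 + v)
D(j) = 1/(-26 + sqrt(6 + j)) (D(j) = 1/(sqrt(6 + j) - 26) = 1/(-26 + sqrt(6 + j)))
(15397 + k) + D(sqrt(-63 + 22)) = (15397 + 233224326) + 1/(-26 + sqrt(6 + sqrt(-63 + 22))) = 233239723 + 1/(-26 + sqrt(6 + sqrt(-41))) = 233239723 + 1/(-26 + sqrt(6 + I*sqrt(41)))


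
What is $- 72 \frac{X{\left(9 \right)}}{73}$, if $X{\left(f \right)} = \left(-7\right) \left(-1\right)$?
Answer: $- \frac{504}{73} \approx -6.9041$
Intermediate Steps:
$X{\left(f \right)} = 7$
$- 72 \frac{X{\left(9 \right)}}{73} = - 72 \cdot \frac{7}{73} = - 72 \cdot 7 \cdot \frac{1}{73} = \left(-72\right) \frac{7}{73} = - \frac{504}{73}$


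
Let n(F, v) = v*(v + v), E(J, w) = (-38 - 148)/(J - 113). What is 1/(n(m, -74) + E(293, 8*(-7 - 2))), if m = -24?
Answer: 30/328529 ≈ 9.1316e-5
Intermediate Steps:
E(J, w) = -186/(-113 + J)
n(F, v) = 2*v**2 (n(F, v) = v*(2*v) = 2*v**2)
1/(n(m, -74) + E(293, 8*(-7 - 2))) = 1/(2*(-74)**2 - 186/(-113 + 293)) = 1/(2*5476 - 186/180) = 1/(10952 - 186*1/180) = 1/(10952 - 31/30) = 1/(328529/30) = 30/328529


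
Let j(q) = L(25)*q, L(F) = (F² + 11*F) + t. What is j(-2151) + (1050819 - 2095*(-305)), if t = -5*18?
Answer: -52516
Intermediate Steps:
t = -90
L(F) = -90 + F² + 11*F (L(F) = (F² + 11*F) - 90 = -90 + F² + 11*F)
j(q) = 810*q (j(q) = (-90 + 25² + 11*25)*q = (-90 + 625 + 275)*q = 810*q)
j(-2151) + (1050819 - 2095*(-305)) = 810*(-2151) + (1050819 - 2095*(-305)) = -1742310 + (1050819 - 1*(-638975)) = -1742310 + (1050819 + 638975) = -1742310 + 1689794 = -52516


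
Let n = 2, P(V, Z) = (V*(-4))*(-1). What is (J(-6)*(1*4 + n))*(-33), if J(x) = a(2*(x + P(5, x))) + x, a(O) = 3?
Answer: 594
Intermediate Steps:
P(V, Z) = 4*V (P(V, Z) = -4*V*(-1) = 4*V)
J(x) = 3 + x
(J(-6)*(1*4 + n))*(-33) = ((3 - 6)*(1*4 + 2))*(-33) = -3*(4 + 2)*(-33) = -3*6*(-33) = -18*(-33) = 594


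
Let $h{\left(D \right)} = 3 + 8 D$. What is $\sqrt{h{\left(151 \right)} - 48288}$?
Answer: $i \sqrt{47077} \approx 216.97 i$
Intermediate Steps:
$\sqrt{h{\left(151 \right)} - 48288} = \sqrt{\left(3 + 8 \cdot 151\right) - 48288} = \sqrt{\left(3 + 1208\right) - 48288} = \sqrt{1211 - 48288} = \sqrt{-47077} = i \sqrt{47077}$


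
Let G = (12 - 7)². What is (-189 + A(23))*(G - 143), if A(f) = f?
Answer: 19588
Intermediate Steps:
G = 25 (G = 5² = 25)
(-189 + A(23))*(G - 143) = (-189 + 23)*(25 - 143) = -166*(-118) = 19588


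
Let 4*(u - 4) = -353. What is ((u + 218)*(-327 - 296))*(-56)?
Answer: 4666270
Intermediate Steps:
u = -337/4 (u = 4 + (¼)*(-353) = 4 - 353/4 = -337/4 ≈ -84.250)
((u + 218)*(-327 - 296))*(-56) = ((-337/4 + 218)*(-327 - 296))*(-56) = ((535/4)*(-623))*(-56) = -333305/4*(-56) = 4666270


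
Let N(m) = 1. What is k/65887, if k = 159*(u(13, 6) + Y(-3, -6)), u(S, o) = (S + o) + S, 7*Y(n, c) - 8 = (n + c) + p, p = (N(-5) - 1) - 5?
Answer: 34662/461209 ≈ 0.075155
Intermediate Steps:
p = -5 (p = (1 - 1) - 5 = 0 - 5 = -5)
Y(n, c) = 3/7 + c/7 + n/7 (Y(n, c) = 8/7 + ((n + c) - 5)/7 = 8/7 + ((c + n) - 5)/7 = 8/7 + (-5 + c + n)/7 = 8/7 + (-5/7 + c/7 + n/7) = 3/7 + c/7 + n/7)
u(S, o) = o + 2*S
k = 34662/7 (k = 159*((6 + 2*13) + (3/7 + (⅐)*(-6) + (⅐)*(-3))) = 159*((6 + 26) + (3/7 - 6/7 - 3/7)) = 159*(32 - 6/7) = 159*(218/7) = 34662/7 ≈ 4951.7)
k/65887 = (34662/7)/65887 = (34662/7)*(1/65887) = 34662/461209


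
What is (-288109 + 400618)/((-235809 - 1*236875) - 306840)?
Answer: -112509/779524 ≈ -0.14433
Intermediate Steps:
(-288109 + 400618)/((-235809 - 1*236875) - 306840) = 112509/((-235809 - 236875) - 306840) = 112509/(-472684 - 306840) = 112509/(-779524) = 112509*(-1/779524) = -112509/779524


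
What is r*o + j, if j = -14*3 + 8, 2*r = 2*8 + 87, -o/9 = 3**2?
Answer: -8411/2 ≈ -4205.5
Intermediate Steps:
o = -81 (o = -9*3**2 = -9*9 = -81)
r = 103/2 (r = (2*8 + 87)/2 = (16 + 87)/2 = (1/2)*103 = 103/2 ≈ 51.500)
j = -34 (j = -42 + 8 = -34)
r*o + j = (103/2)*(-81) - 34 = -8343/2 - 34 = -8411/2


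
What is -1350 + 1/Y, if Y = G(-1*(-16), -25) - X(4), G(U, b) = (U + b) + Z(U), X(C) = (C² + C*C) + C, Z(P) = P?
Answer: -39151/29 ≈ -1350.0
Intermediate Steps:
X(C) = C + 2*C² (X(C) = (C² + C²) + C = 2*C² + C = C + 2*C²)
G(U, b) = b + 2*U (G(U, b) = (U + b) + U = b + 2*U)
Y = -29 (Y = (-25 + 2*(-1*(-16))) - 4*(1 + 2*4) = (-25 + 2*16) - 4*(1 + 8) = (-25 + 32) - 4*9 = 7 - 1*36 = 7 - 36 = -29)
-1350 + 1/Y = -1350 + 1/(-29) = -1350 - 1/29 = -39151/29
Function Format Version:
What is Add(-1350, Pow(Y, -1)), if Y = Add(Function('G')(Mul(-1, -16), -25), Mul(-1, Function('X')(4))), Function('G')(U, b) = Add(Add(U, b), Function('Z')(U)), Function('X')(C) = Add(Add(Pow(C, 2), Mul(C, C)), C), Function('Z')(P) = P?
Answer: Rational(-39151, 29) ≈ -1350.0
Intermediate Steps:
Function('X')(C) = Add(C, Mul(2, Pow(C, 2))) (Function('X')(C) = Add(Add(Pow(C, 2), Pow(C, 2)), C) = Add(Mul(2, Pow(C, 2)), C) = Add(C, Mul(2, Pow(C, 2))))
Function('G')(U, b) = Add(b, Mul(2, U)) (Function('G')(U, b) = Add(Add(U, b), U) = Add(b, Mul(2, U)))
Y = -29 (Y = Add(Add(-25, Mul(2, Mul(-1, -16))), Mul(-1, Mul(4, Add(1, Mul(2, 4))))) = Add(Add(-25, Mul(2, 16)), Mul(-1, Mul(4, Add(1, 8)))) = Add(Add(-25, 32), Mul(-1, Mul(4, 9))) = Add(7, Mul(-1, 36)) = Add(7, -36) = -29)
Add(-1350, Pow(Y, -1)) = Add(-1350, Pow(-29, -1)) = Add(-1350, Rational(-1, 29)) = Rational(-39151, 29)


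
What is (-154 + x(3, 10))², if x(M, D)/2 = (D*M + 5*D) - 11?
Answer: 256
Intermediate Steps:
x(M, D) = -22 + 10*D + 2*D*M (x(M, D) = 2*((D*M + 5*D) - 11) = 2*((5*D + D*M) - 11) = 2*(-11 + 5*D + D*M) = -22 + 10*D + 2*D*M)
(-154 + x(3, 10))² = (-154 + (-22 + 10*10 + 2*10*3))² = (-154 + (-22 + 100 + 60))² = (-154 + 138)² = (-16)² = 256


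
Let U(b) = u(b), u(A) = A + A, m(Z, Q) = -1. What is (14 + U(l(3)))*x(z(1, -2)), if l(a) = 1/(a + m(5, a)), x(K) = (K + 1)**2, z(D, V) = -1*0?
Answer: 15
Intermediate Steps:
z(D, V) = 0
x(K) = (1 + K)**2
u(A) = 2*A
l(a) = 1/(-1 + a) (l(a) = 1/(a - 1) = 1/(-1 + a))
U(b) = 2*b
(14 + U(l(3)))*x(z(1, -2)) = (14 + 2/(-1 + 3))*(1 + 0)**2 = (14 + 2/2)*1**2 = (14 + 2*(1/2))*1 = (14 + 1)*1 = 15*1 = 15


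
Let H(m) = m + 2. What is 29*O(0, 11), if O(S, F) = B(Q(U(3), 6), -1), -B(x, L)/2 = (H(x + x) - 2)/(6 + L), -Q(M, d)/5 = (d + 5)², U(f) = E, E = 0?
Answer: 14036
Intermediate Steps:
U(f) = 0
Q(M, d) = -5*(5 + d)² (Q(M, d) = -5*(d + 5)² = -5*(5 + d)²)
H(m) = 2 + m
B(x, L) = -4*x/(6 + L) (B(x, L) = -2*((2 + (x + x)) - 2)/(6 + L) = -2*((2 + 2*x) - 2)/(6 + L) = -2*2*x/(6 + L) = -4*x/(6 + L))
O(S, F) = 484 (O(S, F) = -4*(-5*(5 + 6)²)/(6 - 1) = -4*(-5*11²)/5 = -4*(-5*121)*⅕ = -4*(-605)*⅕ = 484)
29*O(0, 11) = 29*484 = 14036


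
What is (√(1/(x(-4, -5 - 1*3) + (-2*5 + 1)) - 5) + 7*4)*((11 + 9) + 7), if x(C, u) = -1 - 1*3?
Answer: 756 + 27*I*√858/13 ≈ 756.0 + 60.836*I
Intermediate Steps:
x(C, u) = -4 (x(C, u) = -1 - 3 = -4)
(√(1/(x(-4, -5 - 1*3) + (-2*5 + 1)) - 5) + 7*4)*((11 + 9) + 7) = (√(1/(-4 + (-2*5 + 1)) - 5) + 7*4)*((11 + 9) + 7) = (√(1/(-4 + (-10 + 1)) - 5) + 28)*(20 + 7) = (√(1/(-4 - 9) - 5) + 28)*27 = (√(1/(-13) - 5) + 28)*27 = (√(-1/13 - 5) + 28)*27 = (√(-66/13) + 28)*27 = (I*√858/13 + 28)*27 = (28 + I*√858/13)*27 = 756 + 27*I*√858/13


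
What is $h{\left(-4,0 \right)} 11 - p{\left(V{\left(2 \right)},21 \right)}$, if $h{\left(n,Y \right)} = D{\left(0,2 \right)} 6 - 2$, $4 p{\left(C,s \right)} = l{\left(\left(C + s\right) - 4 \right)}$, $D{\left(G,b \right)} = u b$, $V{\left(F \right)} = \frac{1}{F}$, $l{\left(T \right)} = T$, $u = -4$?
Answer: $- \frac{4435}{8} \approx -554.38$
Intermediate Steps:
$D{\left(G,b \right)} = - 4 b$
$p{\left(C,s \right)} = -1 + \frac{C}{4} + \frac{s}{4}$ ($p{\left(C,s \right)} = \frac{\left(C + s\right) - 4}{4} = \frac{-4 + C + s}{4} = -1 + \frac{C}{4} + \frac{s}{4}$)
$h{\left(n,Y \right)} = -50$ ($h{\left(n,Y \right)} = \left(-4\right) 2 \cdot 6 - 2 = \left(-8\right) 6 - 2 = -48 - 2 = -50$)
$h{\left(-4,0 \right)} 11 - p{\left(V{\left(2 \right)},21 \right)} = \left(-50\right) 11 - \left(-1 + \frac{1}{4 \cdot 2} + \frac{1}{4} \cdot 21\right) = -550 - \left(-1 + \frac{1}{4} \cdot \frac{1}{2} + \frac{21}{4}\right) = -550 - \left(-1 + \frac{1}{8} + \frac{21}{4}\right) = -550 - \frac{35}{8} = - \frac{4435}{8}$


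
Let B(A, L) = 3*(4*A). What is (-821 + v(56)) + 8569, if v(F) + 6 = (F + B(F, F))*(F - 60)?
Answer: 4830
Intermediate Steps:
B(A, L) = 12*A
v(F) = -6 + 13*F*(-60 + F) (v(F) = -6 + (F + 12*F)*(F - 60) = -6 + (13*F)*(-60 + F) = -6 + 13*F*(-60 + F))
(-821 + v(56)) + 8569 = (-821 + (-6 - 780*56 + 13*56²)) + 8569 = (-821 + (-6 - 43680 + 13*3136)) + 8569 = (-821 + (-6 - 43680 + 40768)) + 8569 = (-821 - 2918) + 8569 = -3739 + 8569 = 4830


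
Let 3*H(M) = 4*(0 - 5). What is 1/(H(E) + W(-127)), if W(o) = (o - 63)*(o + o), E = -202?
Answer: 3/144760 ≈ 2.0724e-5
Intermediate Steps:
H(M) = -20/3 (H(M) = (4*(0 - 5))/3 = (4*(-5))/3 = (⅓)*(-20) = -20/3)
W(o) = 2*o*(-63 + o) (W(o) = (-63 + o)*(2*o) = 2*o*(-63 + o))
1/(H(E) + W(-127)) = 1/(-20/3 + 2*(-127)*(-63 - 127)) = 1/(-20/3 + 2*(-127)*(-190)) = 1/(-20/3 + 48260) = 1/(144760/3) = 3/144760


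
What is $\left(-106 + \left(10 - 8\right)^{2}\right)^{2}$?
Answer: $10404$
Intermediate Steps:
$\left(-106 + \left(10 - 8\right)^{2}\right)^{2} = \left(-106 + 2^{2}\right)^{2} = \left(-106 + 4\right)^{2} = \left(-102\right)^{2} = 10404$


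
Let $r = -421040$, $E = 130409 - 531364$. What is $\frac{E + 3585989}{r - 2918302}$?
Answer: $- \frac{530839}{556557} \approx -0.95379$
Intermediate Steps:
$E = -400955$ ($E = 130409 - 531364 = -400955$)
$\frac{E + 3585989}{r - 2918302} = \frac{-400955 + 3585989}{-421040 - 2918302} = \frac{3185034}{-3339342} = 3185034 \left(- \frac{1}{3339342}\right) = - \frac{530839}{556557}$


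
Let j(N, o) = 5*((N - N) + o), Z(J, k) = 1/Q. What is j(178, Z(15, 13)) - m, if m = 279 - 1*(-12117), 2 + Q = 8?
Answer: -74371/6 ≈ -12395.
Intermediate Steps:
Q = 6 (Q = -2 + 8 = 6)
Z(J, k) = ⅙ (Z(J, k) = 1/6 = ⅙)
j(N, o) = 5*o (j(N, o) = 5*(0 + o) = 5*o)
m = 12396 (m = 279 + 12117 = 12396)
j(178, Z(15, 13)) - m = 5*(⅙) - 1*12396 = ⅚ - 12396 = -74371/6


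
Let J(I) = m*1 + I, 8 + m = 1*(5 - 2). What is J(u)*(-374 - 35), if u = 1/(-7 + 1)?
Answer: 12679/6 ≈ 2113.2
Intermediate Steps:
u = -⅙ (u = 1/(-6) = -⅙ ≈ -0.16667)
m = -5 (m = -8 + 1*(5 - 2) = -8 + 1*3 = -8 + 3 = -5)
J(I) = -5 + I (J(I) = -5*1 + I = -5 + I)
J(u)*(-374 - 35) = (-5 - ⅙)*(-374 - 35) = -31/6*(-409) = 12679/6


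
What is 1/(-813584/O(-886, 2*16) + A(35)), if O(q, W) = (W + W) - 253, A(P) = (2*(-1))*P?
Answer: 189/800354 ≈ 0.00023615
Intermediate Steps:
A(P) = -2*P
O(q, W) = -253 + 2*W (O(q, W) = 2*W - 253 = -253 + 2*W)
1/(-813584/O(-886, 2*16) + A(35)) = 1/(-813584/(-253 + 2*(2*16)) - 2*35) = 1/(-813584/(-253 + 2*32) - 70) = 1/(-813584/(-253 + 64) - 70) = 1/(-813584/(-189) - 70) = 1/(-813584*(-1/189) - 70) = 1/(813584/189 - 70) = 1/(800354/189) = 189/800354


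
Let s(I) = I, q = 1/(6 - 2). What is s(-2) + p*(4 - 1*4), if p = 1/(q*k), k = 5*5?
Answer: -2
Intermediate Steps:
k = 25
q = ¼ (q = 1/4 = 1*(¼) = ¼ ≈ 0.25000)
p = 4/25 (p = 1/((¼)*25) = 1/(25/4) = 4/25 ≈ 0.16000)
s(-2) + p*(4 - 1*4) = -2 + 4*(4 - 1*4)/25 = -2 + 4*(4 - 4)/25 = -2 + (4/25)*0 = -2 + 0 = -2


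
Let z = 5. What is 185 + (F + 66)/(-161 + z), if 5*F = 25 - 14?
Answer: 143959/780 ≈ 184.56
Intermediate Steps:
F = 11/5 (F = (25 - 14)/5 = (⅕)*11 = 11/5 ≈ 2.2000)
185 + (F + 66)/(-161 + z) = 185 + (11/5 + 66)/(-161 + 5) = 185 + (341/5)/(-156) = 185 + (341/5)*(-1/156) = 185 - 341/780 = 143959/780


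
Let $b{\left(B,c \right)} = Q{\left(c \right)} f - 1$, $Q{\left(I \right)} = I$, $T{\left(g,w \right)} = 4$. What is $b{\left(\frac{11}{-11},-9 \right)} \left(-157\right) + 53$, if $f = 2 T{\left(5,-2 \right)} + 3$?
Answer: $15753$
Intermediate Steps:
$f = 11$ ($f = 2 \cdot 4 + 3 = 8 + 3 = 11$)
$b{\left(B,c \right)} = -1 + 11 c$ ($b{\left(B,c \right)} = c 11 - 1 = 11 c - 1 = -1 + 11 c$)
$b{\left(\frac{11}{-11},-9 \right)} \left(-157\right) + 53 = \left(-1 + 11 \left(-9\right)\right) \left(-157\right) + 53 = \left(-1 - 99\right) \left(-157\right) + 53 = \left(-100\right) \left(-157\right) + 53 = 15700 + 53 = 15753$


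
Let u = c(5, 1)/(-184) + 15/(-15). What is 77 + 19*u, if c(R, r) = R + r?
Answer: 5279/92 ≈ 57.380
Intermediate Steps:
u = -95/92 (u = (5 + 1)/(-184) + 15/(-15) = 6*(-1/184) + 15*(-1/15) = -3/92 - 1 = -95/92 ≈ -1.0326)
77 + 19*u = 77 + 19*(-95/92) = 77 - 1805/92 = 5279/92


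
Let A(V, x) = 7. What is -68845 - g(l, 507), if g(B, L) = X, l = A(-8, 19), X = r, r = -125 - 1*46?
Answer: -68674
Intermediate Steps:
r = -171 (r = -125 - 46 = -171)
X = -171
l = 7
g(B, L) = -171
-68845 - g(l, 507) = -68845 - 1*(-171) = -68845 + 171 = -68674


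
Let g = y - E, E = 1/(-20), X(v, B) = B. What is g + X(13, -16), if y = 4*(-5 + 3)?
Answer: -479/20 ≈ -23.950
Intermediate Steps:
E = -1/20 ≈ -0.050000
y = -8 (y = 4*(-2) = -8)
g = -159/20 (g = -8 - 1*(-1/20) = -8 + 1/20 = -159/20 ≈ -7.9500)
g + X(13, -16) = -159/20 - 16 = -479/20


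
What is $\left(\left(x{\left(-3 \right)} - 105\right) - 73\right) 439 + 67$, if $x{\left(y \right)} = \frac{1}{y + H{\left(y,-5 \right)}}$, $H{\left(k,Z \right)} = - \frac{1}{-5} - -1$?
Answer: $- \frac{704870}{9} \approx -78319.0$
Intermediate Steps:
$H{\left(k,Z \right)} = \frac{6}{5}$ ($H{\left(k,Z \right)} = \left(-1\right) \left(- \frac{1}{5}\right) + 1 = \frac{1}{5} + 1 = \frac{6}{5}$)
$x{\left(y \right)} = \frac{1}{\frac{6}{5} + y}$ ($x{\left(y \right)} = \frac{1}{y + \frac{6}{5}} = \frac{1}{\frac{6}{5} + y}$)
$\left(\left(x{\left(-3 \right)} - 105\right) - 73\right) 439 + 67 = \left(\left(\frac{5}{6 + 5 \left(-3\right)} - 105\right) - 73\right) 439 + 67 = \left(\left(\frac{5}{6 - 15} - 105\right) - 73\right) 439 + 67 = \left(\left(\frac{5}{-9} - 105\right) - 73\right) 439 + 67 = \left(\left(5 \left(- \frac{1}{9}\right) - 105\right) - 73\right) 439 + 67 = \left(\left(- \frac{5}{9} - 105\right) - 73\right) 439 + 67 = \left(- \frac{950}{9} - 73\right) 439 + 67 = \left(- \frac{1607}{9}\right) 439 + 67 = - \frac{705473}{9} + 67 = - \frac{704870}{9}$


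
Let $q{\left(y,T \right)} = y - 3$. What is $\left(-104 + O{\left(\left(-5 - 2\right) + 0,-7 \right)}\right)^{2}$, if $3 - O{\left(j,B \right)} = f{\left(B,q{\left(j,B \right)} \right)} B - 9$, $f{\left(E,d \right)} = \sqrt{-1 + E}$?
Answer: $8072 - 2576 i \sqrt{2} \approx 8072.0 - 3643.0 i$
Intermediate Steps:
$q{\left(y,T \right)} = -3 + y$
$O{\left(j,B \right)} = 12 - B \sqrt{-1 + B}$ ($O{\left(j,B \right)} = 3 - \left(\sqrt{-1 + B} B - 9\right) = 3 - \left(B \sqrt{-1 + B} - 9\right) = 3 - \left(-9 + B \sqrt{-1 + B}\right) = 12 - B \sqrt{-1 + B}$)
$\left(-104 + O{\left(\left(-5 - 2\right) + 0,-7 \right)}\right)^{2} = \left(-104 + \left(12 - - 7 \sqrt{-1 - 7}\right)\right)^{2} = \left(-104 + \left(12 - - 7 \sqrt{-8}\right)\right)^{2} = \left(-104 + \left(12 - - 7 \cdot 2 i \sqrt{2}\right)\right)^{2} = \left(-104 + \left(12 + 14 i \sqrt{2}\right)\right)^{2} = \left(-92 + 14 i \sqrt{2}\right)^{2}$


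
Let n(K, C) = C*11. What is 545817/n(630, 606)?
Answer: 181939/2222 ≈ 81.881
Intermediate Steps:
n(K, C) = 11*C
545817/n(630, 606) = 545817/((11*606)) = 545817/6666 = 545817*(1/6666) = 181939/2222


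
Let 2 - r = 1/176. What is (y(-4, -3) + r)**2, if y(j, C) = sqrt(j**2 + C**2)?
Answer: 1515361/30976 ≈ 48.920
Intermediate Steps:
r = 351/176 (r = 2 - 1/176 = 351/176 ≈ 1.9943)
y(j, C) = sqrt(C**2 + j**2)
(y(-4, -3) + r)**2 = (sqrt((-3)**2 + (-4)**2) + 351/176)**2 = (sqrt(9 + 16) + 351/176)**2 = (sqrt(25) + 351/176)**2 = (5 + 351/176)**2 = (1231/176)**2 = 1515361/30976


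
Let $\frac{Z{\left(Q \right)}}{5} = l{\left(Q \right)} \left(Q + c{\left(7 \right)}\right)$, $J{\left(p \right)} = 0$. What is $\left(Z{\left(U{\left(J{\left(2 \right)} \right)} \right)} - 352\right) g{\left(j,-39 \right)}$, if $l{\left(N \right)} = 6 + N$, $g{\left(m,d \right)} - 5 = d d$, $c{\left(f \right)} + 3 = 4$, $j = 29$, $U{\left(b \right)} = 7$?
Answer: $256368$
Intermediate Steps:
$c{\left(f \right)} = 1$ ($c{\left(f \right)} = -3 + 4 = 1$)
$g{\left(m,d \right)} = 5 + d^{2}$ ($g{\left(m,d \right)} = 5 + d d = 5 + d^{2}$)
$Z{\left(Q \right)} = 5 \left(1 + Q\right) \left(6 + Q\right)$ ($Z{\left(Q \right)} = 5 \left(6 + Q\right) \left(Q + 1\right) = 5 \left(6 + Q\right) \left(1 + Q\right) = 5 \left(1 + Q\right) \left(6 + Q\right)$)
$\left(Z{\left(U{\left(J{\left(2 \right)} \right)} \right)} - 352\right) g{\left(j,-39 \right)} = \left(5 \left(1 + 7\right) \left(6 + 7\right) - 352\right) \left(5 + \left(-39\right)^{2}\right) = \left(5 \cdot 8 \cdot 13 - 352\right) \left(5 + 1521\right) = \left(520 - 352\right) 1526 = 168 \cdot 1526 = 256368$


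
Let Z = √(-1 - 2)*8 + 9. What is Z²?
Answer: -111 + 144*I*√3 ≈ -111.0 + 249.42*I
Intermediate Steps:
Z = 9 + 8*I*√3 (Z = √(-3)*8 + 9 = (I*√3)*8 + 9 = 8*I*√3 + 9 = 9 + 8*I*√3 ≈ 9.0 + 13.856*I)
Z² = (9 + 8*I*√3)²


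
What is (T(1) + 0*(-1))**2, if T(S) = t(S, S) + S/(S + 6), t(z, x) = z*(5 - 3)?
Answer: 225/49 ≈ 4.5918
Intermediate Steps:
t(z, x) = 2*z (t(z, x) = z*2 = 2*z)
T(S) = 2*S + S/(6 + S) (T(S) = 2*S + S/(S + 6) = 2*S + S/(6 + S))
(T(1) + 0*(-1))**2 = (1*(13 + 2*1)/(6 + 1) + 0*(-1))**2 = (1*(13 + 2)/7 + 0)**2 = (1*(1/7)*15 + 0)**2 = (15/7 + 0)**2 = (15/7)**2 = 225/49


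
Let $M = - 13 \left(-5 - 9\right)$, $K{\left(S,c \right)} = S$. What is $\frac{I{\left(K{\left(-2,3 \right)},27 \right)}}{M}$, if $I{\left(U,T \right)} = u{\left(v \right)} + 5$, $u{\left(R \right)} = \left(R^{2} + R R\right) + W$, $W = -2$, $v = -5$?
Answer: $\frac{53}{182} \approx 0.29121$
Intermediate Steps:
$u{\left(R \right)} = -2 + 2 R^{2}$ ($u{\left(R \right)} = \left(R^{2} + R R\right) - 2 = \left(R^{2} + R^{2}\right) - 2 = 2 R^{2} - 2 = -2 + 2 R^{2}$)
$M = 182$ ($M = \left(-13\right) \left(-14\right) = 182$)
$I{\left(U,T \right)} = 53$ ($I{\left(U,T \right)} = \left(-2 + 2 \left(-5\right)^{2}\right) + 5 = \left(-2 + 2 \cdot 25\right) + 5 = \left(-2 + 50\right) + 5 = 48 + 5 = 53$)
$\frac{I{\left(K{\left(-2,3 \right)},27 \right)}}{M} = \frac{53}{182}$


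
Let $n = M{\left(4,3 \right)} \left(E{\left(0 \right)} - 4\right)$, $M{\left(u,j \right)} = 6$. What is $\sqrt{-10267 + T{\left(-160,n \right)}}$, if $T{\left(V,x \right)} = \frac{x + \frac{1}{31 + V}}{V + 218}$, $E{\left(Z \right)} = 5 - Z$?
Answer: $\frac{i \sqrt{574744202922}}{7482} \approx 101.33 i$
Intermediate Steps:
$n = 6$ ($n = 6 \left(\left(5 - 0\right) - 4\right) = 6 \left(\left(5 + 0\right) - 4\right) = 6 \left(5 - 4\right) = 6 \cdot 1 = 6$)
$T{\left(V,x \right)} = \frac{x + \frac{1}{31 + V}}{218 + V}$
$\sqrt{-10267 + T{\left(-160,n \right)}} = \sqrt{-10267 + \frac{1 + 31 \cdot 6 - 960}{6758 + \left(-160\right)^{2} + 249 \left(-160\right)}} = \sqrt{-10267 + \frac{1 + 186 - 960}{6758 + 25600 - 39840}} = \sqrt{-10267 + \frac{1}{-7482} \left(-773\right)} = \sqrt{-10267 - - \frac{773}{7482}} = \sqrt{-10267 + \frac{773}{7482}} = \sqrt{- \frac{76816921}{7482}} = \frac{i \sqrt{574744202922}}{7482}$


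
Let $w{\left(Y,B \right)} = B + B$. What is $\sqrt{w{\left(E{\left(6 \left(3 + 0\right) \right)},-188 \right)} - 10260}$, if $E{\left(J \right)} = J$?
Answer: $2 i \sqrt{2659} \approx 103.13 i$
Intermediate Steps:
$w{\left(Y,B \right)} = 2 B$
$\sqrt{w{\left(E{\left(6 \left(3 + 0\right) \right)},-188 \right)} - 10260} = \sqrt{2 \left(-188\right) - 10260} = \sqrt{-376 - 10260} = \sqrt{-10636} = 2 i \sqrt{2659}$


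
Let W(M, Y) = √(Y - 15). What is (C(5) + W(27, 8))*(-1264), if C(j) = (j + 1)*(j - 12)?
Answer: 53088 - 1264*I*√7 ≈ 53088.0 - 3344.2*I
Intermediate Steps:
C(j) = (1 + j)*(-12 + j)
W(M, Y) = √(-15 + Y)
(C(5) + W(27, 8))*(-1264) = ((-12 + 5² - 11*5) + √(-15 + 8))*(-1264) = ((-12 + 25 - 55) + √(-7))*(-1264) = (-42 + I*√7)*(-1264) = 53088 - 1264*I*√7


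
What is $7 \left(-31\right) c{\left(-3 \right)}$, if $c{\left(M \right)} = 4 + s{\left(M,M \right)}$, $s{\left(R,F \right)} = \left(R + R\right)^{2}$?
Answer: $-8680$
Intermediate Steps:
$s{\left(R,F \right)} = 4 R^{2}$ ($s{\left(R,F \right)} = \left(2 R\right)^{2} = 4 R^{2}$)
$c{\left(M \right)} = 4 + 4 M^{2}$
$7 \left(-31\right) c{\left(-3 \right)} = 7 \left(-31\right) \left(4 + 4 \left(-3\right)^{2}\right) = - 217 \left(4 + 4 \cdot 9\right) = - 217 \left(4 + 36\right) = \left(-217\right) 40 = -8680$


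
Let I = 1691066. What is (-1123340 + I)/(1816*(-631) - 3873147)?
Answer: -567726/5019043 ≈ -0.11311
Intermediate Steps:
(-1123340 + I)/(1816*(-631) - 3873147) = (-1123340 + 1691066)/(1816*(-631) - 3873147) = 567726/(-1145896 - 3873147) = 567726/(-5019043) = 567726*(-1/5019043) = -567726/5019043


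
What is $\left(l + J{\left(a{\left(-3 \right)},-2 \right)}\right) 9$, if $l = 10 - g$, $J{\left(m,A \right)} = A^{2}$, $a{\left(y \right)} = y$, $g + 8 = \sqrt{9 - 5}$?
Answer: $180$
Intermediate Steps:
$g = -6$ ($g = -8 + \sqrt{9 - 5} = -8 + \sqrt{4} = -8 + 2 = -6$)
$l = 16$ ($l = 10 - -6 = 10 + 6 = 16$)
$\left(l + J{\left(a{\left(-3 \right)},-2 \right)}\right) 9 = \left(16 + \left(-2\right)^{2}\right) 9 = \left(16 + 4\right) 9 = 20 \cdot 9 = 180$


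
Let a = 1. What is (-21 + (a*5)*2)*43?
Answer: -473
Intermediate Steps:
(-21 + (a*5)*2)*43 = (-21 + (1*5)*2)*43 = (-21 + 5*2)*43 = (-21 + 10)*43 = -11*43 = -473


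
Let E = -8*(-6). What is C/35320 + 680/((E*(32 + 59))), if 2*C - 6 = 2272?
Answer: 1812047/9642360 ≈ 0.18793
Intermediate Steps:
C = 1139 (C = 3 + (1/2)*2272 = 3 + 1136 = 1139)
E = 48
C/35320 + 680/((E*(32 + 59))) = 1139/35320 + 680/((48*(32 + 59))) = 1139*(1/35320) + 680/((48*91)) = 1139/35320 + 680/4368 = 1139/35320 + 680*(1/4368) = 1139/35320 + 85/546 = 1812047/9642360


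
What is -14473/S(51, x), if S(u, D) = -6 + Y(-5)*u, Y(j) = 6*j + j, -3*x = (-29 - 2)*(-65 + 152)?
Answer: 14473/1791 ≈ 8.0810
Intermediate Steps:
x = 899 (x = -(-29 - 2)*(-65 + 152)/3 = -(-31)*87/3 = -1/3*(-2697) = 899)
Y(j) = 7*j
S(u, D) = -6 - 35*u (S(u, D) = -6 + (7*(-5))*u = -6 - 35*u)
-14473/S(51, x) = -14473/(-6 - 35*51) = -14473/(-6 - 1785) = -14473/(-1791) = -14473*(-1/1791) = 14473/1791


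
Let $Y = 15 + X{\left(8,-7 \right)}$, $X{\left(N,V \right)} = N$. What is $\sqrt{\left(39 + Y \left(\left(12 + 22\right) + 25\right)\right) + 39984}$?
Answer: $2 \sqrt{10345} \approx 203.42$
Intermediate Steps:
$Y = 23$ ($Y = 15 + 8 = 23$)
$\sqrt{\left(39 + Y \left(\left(12 + 22\right) + 25\right)\right) + 39984} = \sqrt{\left(39 + 23 \left(\left(12 + 22\right) + 25\right)\right) + 39984} = \sqrt{\left(39 + 23 \left(34 + 25\right)\right) + 39984} = \sqrt{\left(39 + 23 \cdot 59\right) + 39984} = \sqrt{\left(39 + 1357\right) + 39984} = \sqrt{1396 + 39984} = \sqrt{41380} = 2 \sqrt{10345}$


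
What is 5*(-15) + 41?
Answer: -34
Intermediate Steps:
5*(-15) + 41 = -75 + 41 = -34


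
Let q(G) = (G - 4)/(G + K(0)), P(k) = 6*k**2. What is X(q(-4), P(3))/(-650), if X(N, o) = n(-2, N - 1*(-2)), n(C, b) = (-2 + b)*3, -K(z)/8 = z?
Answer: -3/325 ≈ -0.0092308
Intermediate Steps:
K(z) = -8*z
n(C, b) = -6 + 3*b
q(G) = (-4 + G)/G (q(G) = (G - 4)/(G - 8*0) = (-4 + G)/(G + 0) = (-4 + G)/G)
X(N, o) = 3*N (X(N, o) = -6 + 3*(N - 1*(-2)) = -6 + 3*(N + 2) = -6 + 3*(2 + N) = -6 + (6 + 3*N) = 3*N)
X(q(-4), P(3))/(-650) = (3*((-4 - 4)/(-4)))/(-650) = (3*(-1/4*(-8)))*(-1/650) = (3*2)*(-1/650) = 6*(-1/650) = -3/325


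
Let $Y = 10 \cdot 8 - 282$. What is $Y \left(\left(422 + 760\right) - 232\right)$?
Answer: $-191900$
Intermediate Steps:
$Y = -202$ ($Y = 80 - 282 = -202$)
$Y \left(\left(422 + 760\right) - 232\right) = - 202 \left(\left(422 + 760\right) - 232\right) = - 202 \left(1182 - 232\right) = \left(-202\right) 950 = -191900$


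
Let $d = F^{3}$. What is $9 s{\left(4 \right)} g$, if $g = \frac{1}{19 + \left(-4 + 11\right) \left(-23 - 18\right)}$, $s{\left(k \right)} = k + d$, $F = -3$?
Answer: $\frac{207}{268} \approx 0.77239$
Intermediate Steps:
$d = -27$ ($d = \left(-3\right)^{3} = -27$)
$s{\left(k \right)} = -27 + k$ ($s{\left(k \right)} = k - 27 = -27 + k$)
$g = - \frac{1}{268}$ ($g = \frac{1}{19 + 7 \left(-41\right)} = \frac{1}{19 - 287} = \frac{1}{-268} = - \frac{1}{268} \approx -0.0037313$)
$9 s{\left(4 \right)} g = 9 \left(-27 + 4\right) \left(- \frac{1}{268}\right) = 9 \left(-23\right) \left(- \frac{1}{268}\right) = \left(-207\right) \left(- \frac{1}{268}\right) = \frac{207}{268}$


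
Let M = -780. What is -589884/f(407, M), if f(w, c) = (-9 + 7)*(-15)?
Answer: -98314/5 ≈ -19663.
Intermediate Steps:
f(w, c) = 30 (f(w, c) = -2*(-15) = 30)
-589884/f(407, M) = -589884/30 = -589884*1/30 = -98314/5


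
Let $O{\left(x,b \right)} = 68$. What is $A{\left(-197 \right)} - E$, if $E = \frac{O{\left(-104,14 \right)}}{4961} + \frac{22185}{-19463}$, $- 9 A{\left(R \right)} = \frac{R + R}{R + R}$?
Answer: $\frac{882070766}{869003487} \approx 1.015$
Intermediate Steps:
$A{\left(R \right)} = - \frac{1}{9}$ ($A{\left(R \right)} = - \frac{\left(R + R\right) \frac{1}{R + R}}{9} = - \frac{2 R \frac{1}{2 R}}{9} = \left(- \frac{1}{9}\right) 1 = - \frac{1}{9}$)
$E = - \frac{108736301}{96555943}$ ($E = \frac{68}{4961} + \frac{22185}{-19463} = 68 \cdot \frac{1}{4961} + 22185 \left(- \frac{1}{19463}\right) = \frac{68}{4961} - \frac{22185}{19463} = - \frac{108736301}{96555943} \approx -1.1261$)
$A{\left(-197 \right)} - E = - \frac{1}{9} - - \frac{108736301}{96555943} = - \frac{1}{9} + \frac{108736301}{96555943} = \frac{882070766}{869003487}$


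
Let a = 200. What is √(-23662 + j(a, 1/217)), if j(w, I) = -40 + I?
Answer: 629*I*√2821/217 ≈ 153.95*I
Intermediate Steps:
√(-23662 + j(a, 1/217)) = √(-23662 + (-40 + 1/217)) = √(-23662 - 8679/217) = √(-5143333/217) = 629*I*√2821/217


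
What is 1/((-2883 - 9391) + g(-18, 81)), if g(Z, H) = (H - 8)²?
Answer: -1/6945 ≈ -0.00014399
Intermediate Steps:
g(Z, H) = (-8 + H)²
1/((-2883 - 9391) + g(-18, 81)) = 1/((-2883 - 9391) + (-8 + 81)²) = 1/(-12274 + 73²) = 1/(-12274 + 5329) = 1/(-6945) = -1/6945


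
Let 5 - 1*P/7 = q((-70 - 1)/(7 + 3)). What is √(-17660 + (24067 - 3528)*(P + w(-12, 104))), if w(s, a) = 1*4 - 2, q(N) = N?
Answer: √176307130/10 ≈ 1327.8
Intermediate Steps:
P = 847/10 (P = 35 - 7*(-70 - 1)/(7 + 3) = 35 - (-497)/10 = 35 - 7*(-71/10) = 35 + 497/10 = 847/10 ≈ 84.700)
w(s, a) = 2 (w(s, a) = 4 - 2 = 2)
√(-17660 + (24067 - 3528)*(P + w(-12, 104))) = √(-17660 + (24067 - 3528)*(847/10 + 2)) = √(-17660 + 20539*(867/10)) = √(-17660 + 17807313/10) = √(17630713/10) = √176307130/10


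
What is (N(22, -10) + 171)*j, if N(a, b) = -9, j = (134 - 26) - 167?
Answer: -9558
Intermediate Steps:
j = -59 (j = 108 - 167 = -59)
(N(22, -10) + 171)*j = (-9 + 171)*(-59) = 162*(-59) = -9558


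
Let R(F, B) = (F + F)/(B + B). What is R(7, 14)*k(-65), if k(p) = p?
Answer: -65/2 ≈ -32.500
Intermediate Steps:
R(F, B) = F/B (R(F, B) = (2*F)/((2*B)) = (2*F)*(1/(2*B)) = F/B)
R(7, 14)*k(-65) = (7/14)*(-65) = (7*(1/14))*(-65) = (½)*(-65) = -65/2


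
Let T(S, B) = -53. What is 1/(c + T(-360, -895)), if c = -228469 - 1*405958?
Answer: -1/634480 ≈ -1.5761e-6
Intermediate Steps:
c = -634427 (c = -228469 - 405958 = -634427)
1/(c + T(-360, -895)) = 1/(-634427 - 53) = 1/(-634480) = -1/634480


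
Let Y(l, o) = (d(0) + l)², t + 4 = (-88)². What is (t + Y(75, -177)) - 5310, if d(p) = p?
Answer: 8055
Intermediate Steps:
t = 7740 (t = -4 + (-88)² = -4 + 7744 = 7740)
Y(l, o) = l² (Y(l, o) = (0 + l)² = l²)
(t + Y(75, -177)) - 5310 = (7740 + 75²) - 5310 = (7740 + 5625) - 5310 = 13365 - 5310 = 8055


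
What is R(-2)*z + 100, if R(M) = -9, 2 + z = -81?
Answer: 847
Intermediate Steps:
z = -83 (z = -2 - 81 = -83)
R(-2)*z + 100 = -9*(-83) + 100 = 747 + 100 = 847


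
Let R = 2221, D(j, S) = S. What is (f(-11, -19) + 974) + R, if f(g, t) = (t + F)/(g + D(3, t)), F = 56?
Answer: 95813/30 ≈ 3193.8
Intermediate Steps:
f(g, t) = (56 + t)/(g + t) (f(g, t) = (t + 56)/(g + t) = (56 + t)/(g + t))
(f(-11, -19) + 974) + R = ((56 - 19)/(-11 - 19) + 974) + 2221 = (37/(-30) + 974) + 2221 = (-1/30*37 + 974) + 2221 = (-37/30 + 974) + 2221 = 29183/30 + 2221 = 95813/30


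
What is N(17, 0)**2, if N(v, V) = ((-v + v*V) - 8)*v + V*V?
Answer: 180625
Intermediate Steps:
N(v, V) = V**2 + v*(-8 - v + V*v) (N(v, V) = ((-v + V*v) - 8)*v + V**2 = (-8 - v + V*v)*v + V**2 = v*(-8 - v + V*v) + V**2 = V**2 + v*(-8 - v + V*v))
N(17, 0)**2 = (0**2 - 1*17**2 - 8*17 + 0*17**2)**2 = (0 - 1*289 - 136 + 0*289)**2 = (0 - 289 - 136 + 0)**2 = (-425)**2 = 180625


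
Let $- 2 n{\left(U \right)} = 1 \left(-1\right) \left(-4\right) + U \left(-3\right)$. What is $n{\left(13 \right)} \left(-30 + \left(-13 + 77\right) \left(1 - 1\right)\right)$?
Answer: $-525$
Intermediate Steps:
$n{\left(U \right)} = -2 + \frac{3 U}{2}$ ($n{\left(U \right)} = - \frac{1 \left(-1\right) \left(-4\right) + U \left(-3\right)}{2} = - \frac{\left(-1\right) \left(-4\right) - 3 U}{2} = - \frac{4 - 3 U}{2} = -2 + \frac{3 U}{2}$)
$n{\left(13 \right)} \left(-30 + \left(-13 + 77\right) \left(1 - 1\right)\right) = \left(-2 + \frac{3}{2} \cdot 13\right) \left(-30 + \left(-13 + 77\right) \left(1 - 1\right)\right) = \left(-2 + \frac{39}{2}\right) \left(-30 + 64 \cdot 0\right) = \frac{35 \left(-30 + 0\right)}{2} = \frac{35}{2} \left(-30\right) = -525$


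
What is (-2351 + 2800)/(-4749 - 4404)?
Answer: -449/9153 ≈ -0.049055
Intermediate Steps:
(-2351 + 2800)/(-4749 - 4404) = 449/(-9153) = 449*(-1/9153) = -449/9153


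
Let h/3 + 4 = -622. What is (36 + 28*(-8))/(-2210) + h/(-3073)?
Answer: 2364052/3395665 ≈ 0.69620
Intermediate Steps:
h = -1878 (h = -12 + 3*(-622) = -12 - 1866 = -1878)
(36 + 28*(-8))/(-2210) + h/(-3073) = (36 + 28*(-8))/(-2210) - 1878/(-3073) = (36 - 224)*(-1/2210) - 1878*(-1/3073) = -188*(-1/2210) + 1878/3073 = 94/1105 + 1878/3073 = 2364052/3395665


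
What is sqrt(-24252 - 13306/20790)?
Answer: I*sqrt(291182652915)/3465 ≈ 155.73*I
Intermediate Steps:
sqrt(-24252 - 13306/20790) = sqrt(-24252 - 13306*1/20790) = sqrt(-24252 - 6653/10395) = sqrt(-252106193/10395) = I*sqrt(291182652915)/3465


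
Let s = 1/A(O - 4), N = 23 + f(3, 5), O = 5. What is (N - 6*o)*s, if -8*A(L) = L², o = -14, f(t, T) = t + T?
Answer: -920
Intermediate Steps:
f(t, T) = T + t
A(L) = -L²/8
N = 31 (N = 23 + (5 + 3) = 23 + 8 = 31)
s = -8 (s = 1/(-(5 - 4)²/8) = 1/(-⅛*1²) = 1/(-⅛*1) = 1/(-⅛) = -8)
(N - 6*o)*s = (31 - 6*(-14))*(-8) = (31 + 84)*(-8) = 115*(-8) = -920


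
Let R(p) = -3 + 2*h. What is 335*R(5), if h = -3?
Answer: -3015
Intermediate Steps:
R(p) = -9 (R(p) = -3 + 2*(-3) = -3 - 6 = -9)
335*R(5) = 335*(-9) = -3015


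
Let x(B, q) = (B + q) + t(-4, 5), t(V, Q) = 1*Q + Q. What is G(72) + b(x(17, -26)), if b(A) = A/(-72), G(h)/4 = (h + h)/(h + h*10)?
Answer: 565/792 ≈ 0.71338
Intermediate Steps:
t(V, Q) = 2*Q (t(V, Q) = Q + Q = 2*Q)
G(h) = 8/11 (G(h) = 4*((h + h)/(h + h*10)) = 4*((2*h)/(h + 10*h)) = 4*((2*h)/((11*h))) = 4*((2*h)*(1/(11*h))) = 4*(2/11) = 8/11)
x(B, q) = 10 + B + q (x(B, q) = (B + q) + 2*5 = (B + q) + 10 = 10 + B + q)
b(A) = -A/72 (b(A) = A*(-1/72) = -A/72)
G(72) + b(x(17, -26)) = 8/11 - (10 + 17 - 26)/72 = 8/11 - 1/72*1 = 8/11 - 1/72 = 565/792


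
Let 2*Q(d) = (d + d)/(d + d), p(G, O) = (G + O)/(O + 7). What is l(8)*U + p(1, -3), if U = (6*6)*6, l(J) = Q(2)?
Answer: 215/2 ≈ 107.50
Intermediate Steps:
p(G, O) = (G + O)/(7 + O)
Q(d) = ½ (Q(d) = ((d + d)/(d + d))/2 = ((2*d)/((2*d)))/2 = ((2*d)*(1/(2*d)))/2 = (½)*1 = ½)
l(J) = ½
U = 216 (U = 36*6 = 216)
l(8)*U + p(1, -3) = (½)*216 + (1 - 3)/(7 - 3) = 108 - 2/4 = 108 + (¼)*(-2) = 108 - ½ = 215/2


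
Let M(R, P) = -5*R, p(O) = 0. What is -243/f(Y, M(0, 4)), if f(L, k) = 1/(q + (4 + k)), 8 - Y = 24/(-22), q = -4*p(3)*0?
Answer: -972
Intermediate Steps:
q = 0 (q = -4*0*0 = 0*0 = 0)
Y = 100/11 (Y = 8 - 24/(-22) = 8 - 24*(-1)/22 = 8 - 1*(-12/11) = 8 + 12/11 = 100/11 ≈ 9.0909)
f(L, k) = 1/(4 + k) (f(L, k) = 1/(0 + (4 + k)) = 1/(4 + k))
-243/f(Y, M(0, 4)) = -243/(1/(4 - 5*0)) = -243/(1/(4 + 0)) = -243/(1/4) = -243/¼ = -243*4 = -972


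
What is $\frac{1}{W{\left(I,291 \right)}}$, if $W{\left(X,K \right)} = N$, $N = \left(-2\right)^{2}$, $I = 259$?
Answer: $\frac{1}{4} \approx 0.25$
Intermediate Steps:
$N = 4$
$W{\left(X,K \right)} = 4$
$\frac{1}{W{\left(I,291 \right)}} = \frac{1}{4}$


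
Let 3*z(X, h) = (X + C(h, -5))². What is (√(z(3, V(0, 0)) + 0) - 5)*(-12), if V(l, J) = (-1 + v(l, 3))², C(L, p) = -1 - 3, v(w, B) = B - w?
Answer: 60 - 4*√3 ≈ 53.072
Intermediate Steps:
C(L, p) = -4
V(l, J) = (2 - l)² (V(l, J) = (-1 + (3 - l))² = (2 - l)²)
z(X, h) = (-4 + X)²/3 (z(X, h) = (X - 4)²/3 = (-4 + X)²/3)
(√(z(3, V(0, 0)) + 0) - 5)*(-12) = (√((-4 + 3)²/3 + 0) - 5)*(-12) = (√((⅓)*(-1)² + 0) - 5)*(-12) = (√((⅓)*1 + 0) - 5)*(-12) = (√(⅓ + 0) - 5)*(-12) = (√(⅓) - 5)*(-12) = (√3/3 - 5)*(-12) = (-5 + √3/3)*(-12) = 60 - 4*√3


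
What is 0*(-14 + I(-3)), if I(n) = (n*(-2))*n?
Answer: 0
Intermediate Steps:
I(n) = -2*n² (I(n) = (-2*n)*n = -2*n²)
0*(-14 + I(-3)) = 0*(-14 - 2*(-3)²) = 0*(-14 - 2*9) = 0*(-14 - 18) = 0*(-32) = 0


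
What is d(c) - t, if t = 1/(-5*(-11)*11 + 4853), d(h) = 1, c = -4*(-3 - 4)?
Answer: 5457/5458 ≈ 0.99982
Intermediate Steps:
c = 28 (c = -4*(-7) = 28)
t = 1/5458 (t = 1/(55*11 + 4853) = 1/(605 + 4853) = 1/5458 ≈ 0.00018322)
d(c) - t = 1 - 1*1/5458 = 1 - 1/5458 = 5457/5458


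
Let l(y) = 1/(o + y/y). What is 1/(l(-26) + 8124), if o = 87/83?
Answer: 170/1381163 ≈ 0.00012308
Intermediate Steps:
o = 87/83 (o = 87*(1/83) = 87/83 ≈ 1.0482)
l(y) = 83/170 (l(y) = 1/(87/83 + y/y) = 1/(87/83 + 1) = 1/(170/83) = 83/170)
1/(l(-26) + 8124) = 1/(83/170 + 8124) = 1/(1381163/170) = 170/1381163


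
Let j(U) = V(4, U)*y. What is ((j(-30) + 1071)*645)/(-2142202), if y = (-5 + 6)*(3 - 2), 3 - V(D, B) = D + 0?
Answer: -345075/1071101 ≈ -0.32217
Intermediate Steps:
V(D, B) = 3 - D (V(D, B) = 3 - (D + 0) = 3 - D)
y = 1 (y = 1*1 = 1)
j(U) = -1 (j(U) = (3 - 1*4)*1 = (3 - 4)*1 = -1*1 = -1)
((j(-30) + 1071)*645)/(-2142202) = ((-1 + 1071)*645)/(-2142202) = (1070*645)*(-1/2142202) = 690150*(-1/2142202) = -345075/1071101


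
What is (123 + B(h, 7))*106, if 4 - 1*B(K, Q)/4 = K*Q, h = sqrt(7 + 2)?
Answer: 5830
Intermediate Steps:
h = 3 (h = sqrt(9) = 3)
B(K, Q) = 16 - 4*K*Q
(123 + B(h, 7))*106 = (123 + (16 - 4*3*7))*106 = (123 + (16 - 84))*106 = (123 - 68)*106 = 55*106 = 5830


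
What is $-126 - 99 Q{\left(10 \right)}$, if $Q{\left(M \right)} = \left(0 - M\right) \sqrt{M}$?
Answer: $-126 + 990 \sqrt{10} \approx 3004.7$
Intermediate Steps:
$Q{\left(M \right)} = - M^{\frac{3}{2}}$ ($Q{\left(M \right)} = - M \sqrt{M} = - M^{\frac{3}{2}}$)
$-126 - 99 Q{\left(10 \right)} = -126 - 99 \left(- 10^{\frac{3}{2}}\right) = -126 - 99 \left(- 10 \sqrt{10}\right) = -126 + 990 \sqrt{10}$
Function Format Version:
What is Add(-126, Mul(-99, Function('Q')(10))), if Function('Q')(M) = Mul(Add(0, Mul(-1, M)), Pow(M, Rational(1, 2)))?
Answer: Add(-126, Mul(990, Pow(10, Rational(1, 2)))) ≈ 3004.7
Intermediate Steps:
Function('Q')(M) = Mul(-1, Pow(M, Rational(3, 2))) (Function('Q')(M) = Mul(Mul(-1, M), Pow(M, Rational(1, 2))) = Mul(-1, Pow(M, Rational(3, 2))))
Add(-126, Mul(-99, Function('Q')(10))) = Add(-126, Mul(-99, Mul(-1, Pow(10, Rational(3, 2))))) = Add(-126, Mul(-99, Mul(-1, Mul(10, Pow(10, Rational(1, 2)))))) = Add(-126, Mul(-99, Mul(-10, Pow(10, Rational(1, 2))))) = Add(-126, Mul(990, Pow(10, Rational(1, 2))))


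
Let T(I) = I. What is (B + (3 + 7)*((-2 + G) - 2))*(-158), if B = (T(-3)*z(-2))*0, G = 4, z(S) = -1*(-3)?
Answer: 0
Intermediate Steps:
z(S) = 3
B = 0 (B = -3*3*0 = -9*0 = 0)
(B + (3 + 7)*((-2 + G) - 2))*(-158) = (0 + (3 + 7)*((-2 + 4) - 2))*(-158) = (0 + 10*(2 - 2))*(-158) = (0 + 10*0)*(-158) = (0 + 0)*(-158) = 0*(-158) = 0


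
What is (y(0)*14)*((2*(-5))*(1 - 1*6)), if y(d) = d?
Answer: 0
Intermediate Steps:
(y(0)*14)*((2*(-5))*(1 - 1*6)) = (0*14)*((2*(-5))*(1 - 1*6)) = 0*(-10*(1 - 6)) = 0*(-10*(-5)) = 0*50 = 0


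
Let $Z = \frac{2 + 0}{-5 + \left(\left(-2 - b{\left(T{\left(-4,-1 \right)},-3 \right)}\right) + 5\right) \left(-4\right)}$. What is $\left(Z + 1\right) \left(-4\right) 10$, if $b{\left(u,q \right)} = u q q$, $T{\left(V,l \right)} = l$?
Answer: $- \frac{2040}{53} \approx -38.491$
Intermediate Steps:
$b{\left(u,q \right)} = u q^{2}$ ($b{\left(u,q \right)} = q u q = u q^{2}$)
$Z = - \frac{2}{53}$ ($Z = \frac{2 + 0}{-5 + \left(\left(-2 - - \left(-3\right)^{2}\right) + 5\right) \left(-4\right)} = \frac{2}{-5 + \left(\left(-2 - \left(-1\right) 9\right) + 5\right) \left(-4\right)} = \frac{2}{-5 + \left(\left(-2 - -9\right) + 5\right) \left(-4\right)} = \frac{2}{-5 + \left(\left(-2 + 9\right) + 5\right) \left(-4\right)} = \frac{2}{-5 + \left(7 + 5\right) \left(-4\right)} = \frac{2}{-5 + 12 \left(-4\right)} = \frac{2}{-5 - 48} = \frac{2}{-53} = 2 \left(- \frac{1}{53}\right) = - \frac{2}{53} \approx -0.037736$)
$\left(Z + 1\right) \left(-4\right) 10 = \left(- \frac{2}{53} + 1\right) \left(-4\right) 10 = \frac{51}{53} \left(-4\right) 10 = \left(- \frac{204}{53}\right) 10 = - \frac{2040}{53}$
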